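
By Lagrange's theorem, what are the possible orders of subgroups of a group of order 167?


Lagrange's theorem: |H| divides |G|
|G| = 167
Divisors of 167: 1, 167

Possible subgroup orders: {1, 167}


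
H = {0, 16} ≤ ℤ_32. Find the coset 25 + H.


25 + H = {25 + h (mod 32) : h ∈ H}
25+0=25, 25+16=9
25 + H = {9, 25} = 9 + H

25 + H = {9, 25}


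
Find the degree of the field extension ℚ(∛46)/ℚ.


∛46 has minimal polynomial x³ - 46 (irreducible over ℚ since 46 is not a perfect cube)

[ℚ(∛46)/ℚ] = 3


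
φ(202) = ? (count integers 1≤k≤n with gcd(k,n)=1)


Factor n: 202 = 2 × 101
φ(n) = n · ∏(1 - 1/p) over distinct primes p | n
φ(202) = 202 · (1 - 1/2) · (1 - 1/101) = 100

φ(202) = 100


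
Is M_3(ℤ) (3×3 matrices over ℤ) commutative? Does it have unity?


Matrix multiplication is non-commutative for n ≥ 2; the identity matrix I is the unity; singular matrices give zero divisors, so not an integral domain
Commutative: No
Integral domain: No
Has unity: Yes

M_3(ℤ) (3×3 matrices over ℤ): Commutative=No, Unity=Yes


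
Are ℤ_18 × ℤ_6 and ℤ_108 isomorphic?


Comparing ℤ_18 × ℤ_6 and ℤ_108:
gcd(18,6) = 6 ≠ 1. Max element order in ℤ_18×ℤ_6 is lcm(18,6) = 18 < 108, so it has no element of order 108

No, ℤ_18 × ℤ_6 ≇ ℤ_108


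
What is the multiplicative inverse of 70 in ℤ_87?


Use the extended Euclidean algorithm to write 1 = 70·s + 87·t; then s mod 87 is the inverse.
Euclidean algorithm:
  70 = 0·87 + 70
  87 = 1·70 + 17
  70 = 4·17 + 2
  17 = 8·2 + 1
  2 = 2·1 + 0
gcd(70,87) = 1
Back-substitution gives: 70·(-41) + 87·(33) = 1
So 70⁻¹ ≡ -41 ≡ 46 (mod 87)
Check: 70 × 46 = 3220 ≡ 1 (mod 87) ✓

70⁻¹ ≡ 46 (mod 87)


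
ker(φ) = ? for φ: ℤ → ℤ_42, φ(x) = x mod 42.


Kernel = preimage of identity
ker(φ) = {x ∈ ℤ : x ≡ 0 (mod 42)} = 42ℤ = {0, ±42, ±84, ...}

ker(φ) = 42ℤ


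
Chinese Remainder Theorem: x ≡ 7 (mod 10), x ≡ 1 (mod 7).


m₁ = 10, m₂ = 7, gcd = 1, so CRT applies. M = m₁·m₂ = 70
Let M₁ = M/m₁ = 7, M₂ = M/m₂ = 10
Find y₁ ≡ M₁⁻¹ (mod m₁): 7⁻¹ ≡ 3 (mod 10)
Find y₂ ≡ M₂⁻¹ (mod m₂): 10⁻¹ ≡ 5 (mod 7)
x = a₁·M₁·y₁ + a₂·M₂·y₂ = 7·7·3 + 1·10·5 = 197
Reduce mod 70: x ≡ 57
Check: 57 mod 10 = 7 ✓, 57 mod 7 = 1 ✓

x ≡ 57 (mod 70)


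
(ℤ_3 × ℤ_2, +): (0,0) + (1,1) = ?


Operation: componentwise addition mod (3, 2)
(0,0) + (1,1) = ((a₁+b₁) mod 3, (a₂+b₂) mod 2) with a = (0,0), b = (1,1)

(0,0) + (1,1) = (1,1)


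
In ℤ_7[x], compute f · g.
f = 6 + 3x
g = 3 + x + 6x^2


Expand and collect like terms; reduce coefficients mod 7:
x^0: 6·3 = 18 ≡ 4 (mod 7)
x^1: 6·1 + 3·3 = 15 ≡ 1 (mod 7)
x^2: 6·6 + 3·1 = 39 ≡ 4 (mod 7)
x^3: 3·6 = 18 ≡ 4 (mod 7)
Result: 4 + x + 4x^2 + 4x^3

f · g = 4 + x + 4x^2 + 4x^3


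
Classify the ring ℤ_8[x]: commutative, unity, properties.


ℤ_8 has zero divisors (2·4 ≡ 0), and these lift to constant zero divisors in ℤ_8[x]; so not an integral domain
Commutative: Yes
Integral domain: No
Has unity: Yes

ℤ_8[x]: Commutative=Yes, Unity=Yes


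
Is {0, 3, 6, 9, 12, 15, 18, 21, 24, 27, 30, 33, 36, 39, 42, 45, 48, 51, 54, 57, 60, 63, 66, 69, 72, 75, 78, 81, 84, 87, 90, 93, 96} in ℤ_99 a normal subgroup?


H = {0, 3, 6, 9, 12, 15, 18, 21, 24, 27, 30, 33, 36, 39, 42, 45, 48, 51, 54, 57, 60, 63, 66, 69, 72, 75, 78, 81, 84, 87, 90, 93, 96} in ℤ_99
ℤ_99 is abelian; every subgroup of an abelian group is normal

Yes, normal subgroup


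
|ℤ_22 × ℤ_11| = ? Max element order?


|ℤ_22 × ℤ_11| = 22 × 11 = 242
Max element order = lcm(22,11) = 22
Cyclic? No (gcd=11)

|ℤ_22×ℤ_11| = 242, max element order = 22


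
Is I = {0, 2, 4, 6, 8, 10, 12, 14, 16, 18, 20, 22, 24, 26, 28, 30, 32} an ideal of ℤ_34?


Check ideal conditions for I = {0, 2, 4, 6, 8, 10, 12, 14, 16, 18, 20, 22, 24, 26, 28, 30, 32} in ℤ_34:
(1) I is an additive subgroup? Yes
(2) For r ∈ ℤ_34 and a ∈ I: r·a ∈ I? Yes

Yes, I is an ideal of ℤ_34


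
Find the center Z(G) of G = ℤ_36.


Z(G) = {g ∈ G | gx = xg for all x ∈ G}
ℤ_36 is abelian, so Z(G) = G

Z(ℤ_36) = ℤ_36


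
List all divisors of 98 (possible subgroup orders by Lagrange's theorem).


Lagrange's theorem: |H| divides |G|
|G| = 98
Divisors of 98: 1, 2, 7, 14, 49, 98

Possible subgroup orders: {1, 2, 7, 14, 49, 98}


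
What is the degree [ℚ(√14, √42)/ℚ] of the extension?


[ℚ(√14,√42):ℚ] = [ℚ(√14,√42):ℚ(√14)]·[ℚ(√14):ℚ] = 2·2 = 4

[ℚ(√14, √42)/ℚ] = 4


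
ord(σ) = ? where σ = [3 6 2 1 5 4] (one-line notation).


Cycle decomposition: (1 3 2 6 4)
Cycle lengths: 5
Order = lcm(5) = 5

ord(σ) = 5


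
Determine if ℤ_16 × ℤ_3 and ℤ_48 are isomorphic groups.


Comparing ℤ_16 × ℤ_3 and ℤ_48:
gcd(16,3) = 1, so ℤ_16 × ℤ_3 ≅ ℤ_48 (CRT)

Yes, ℤ_16 × ℤ_3 ≅ ℤ_48


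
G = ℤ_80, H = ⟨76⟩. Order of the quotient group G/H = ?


|⟨76⟩| = n / gcd(76, 80) = 80 / 4 = 20
H is normal (ℤ_80 is abelian).
|G/H| = |G| / |H| = 80 / 20 = 4

|G/H| = 4


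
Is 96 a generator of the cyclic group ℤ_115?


g generates ℤ_n iff gcd(g, n) = 1
gcd(96, 115) = 1
Since gcd = 1, 96 is a generator.

Yes, 96 generates ℤ_115


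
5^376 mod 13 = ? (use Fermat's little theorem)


Fermat's little theorem: if p is prime and gcd(a,p)=1, then a^(p-1) ≡ 1 (mod p)
p = 13 is prime, gcd(5,13) = 1
Reduce exponent: 376 mod 12 = 4
So 5^376 ≡ 5^4 (mod 13)
5^4 mod 13 = 1

5^376 ≡ 1 (mod 13)


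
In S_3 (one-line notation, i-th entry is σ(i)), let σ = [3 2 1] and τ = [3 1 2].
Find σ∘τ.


σ∘τ: apply τ first, then σ
1 →τ 3 →σ 1
2 →τ 1 →σ 3
3 →τ 2 →σ 2

σ∘τ = [1 3 2]


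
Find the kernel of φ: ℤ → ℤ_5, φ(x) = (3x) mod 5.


Kernel = preimage of identity
ker(φ) = {x ∈ ℤ : 3x ≡ 0 (mod 5)}. gcd(3,5) = 1, so 3x ≡ 0 (mod 5) ⟺ x ≡ 0 (mod 5/1 = 5). Hence ker(φ) = 5ℤ

ker(φ) = 5ℤ


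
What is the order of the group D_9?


|D_n| = 2n (n rotations and n reflections)
|D_9| = 2×9 = 18

|D_9| = 18


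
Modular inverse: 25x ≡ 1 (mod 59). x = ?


Use the extended Euclidean algorithm to write 1 = 25·s + 59·t; then s mod 59 is the inverse.
Euclidean algorithm:
  25 = 0·59 + 25
  59 = 2·25 + 9
  25 = 2·9 + 7
  9 = 1·7 + 2
  7 = 3·2 + 1
  2 = 2·1 + 0
gcd(25,59) = 1
Back-substitution gives: 25·(26) + 59·(-11) = 1
So 25⁻¹ ≡ 26 ≡ 26 (mod 59)
Check: 25 × 26 = 650 ≡ 1 (mod 59) ✓

25⁻¹ ≡ 26 (mod 59)


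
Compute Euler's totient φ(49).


Factor n: 49 = 7^2
φ(n) = n · ∏(1 - 1/p) over distinct primes p | n
φ(49) = 49 · (1 - 1/7) = 42

φ(49) = 42


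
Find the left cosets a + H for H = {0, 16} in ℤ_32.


H = {0, 16}, |H| = 2
Number of cosets = |G|/|H| = 32/2 = 16
0 + H = {0, 16}
1 + H = {1, 17}
2 + H = {2, 18}
3 + H = {3, 19}
4 + H = {4, 20}
5 + H = {5, 21}
6 + H = {6, 22}
7 + H = {7, 23}
8 + H = {8, 24}
9 + H = {9, 25}
10 + H = {10, 26}
11 + H = {11, 27}
12 + H = {12, 28}
13 + H = {13, 29}
14 + H = {14, 30}
15 + H = {15, 31}

Cosets: 0+H={0,16}; 1+H={1,17}; 2+H={2,18}; 3+H={3,19}; 4+H={4,20}; 5+H={5,21}; 6+H={6,22}; 7+H={7,23}; 8+H={8,24}; 9+H={9,25}; 10+H={10,26}; 11+H={11,27}; 12+H={12,28}; 13+H={13,29}; 14+H={14,30}; 15+H={15,31}


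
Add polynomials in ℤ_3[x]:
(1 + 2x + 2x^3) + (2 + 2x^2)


Add coefficients mod 3:
x^0: 1 + 2 = 0 (mod 3)
x^1: 2 + 0 = 2 (mod 3)
x^2: 0 + 2 = 2 (mod 3)
x^3: 2 + 0 = 2 (mod 3)
Result: 2x + 2x^2 + 2x^3

f + g = 2x + 2x^2 + 2x^3


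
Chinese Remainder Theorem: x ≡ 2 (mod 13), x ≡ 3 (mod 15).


m₁ = 13, m₂ = 15, gcd = 1, so CRT applies. M = m₁·m₂ = 195
Let M₁ = M/m₁ = 15, M₂ = M/m₂ = 13
Find y₁ ≡ M₁⁻¹ (mod m₁): 15⁻¹ ≡ 7 (mod 13)
Find y₂ ≡ M₂⁻¹ (mod m₂): 13⁻¹ ≡ 7 (mod 15)
x = a₁·M₁·y₁ + a₂·M₂·y₂ = 2·15·7 + 3·13·7 = 483
Reduce mod 195: x ≡ 93
Check: 93 mod 13 = 2 ✓, 93 mod 15 = 3 ✓

x ≡ 93 (mod 195)


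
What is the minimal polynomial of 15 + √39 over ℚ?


Let α = 15 + √39. Then α - 15 = √39, so (α - 15)² = 39, giving α² - 30α + 186 = 0. Degree 2 and α ∉ ℚ, so this is the minimal polynomial.

Minimal polynomial: x² - 30x + 186


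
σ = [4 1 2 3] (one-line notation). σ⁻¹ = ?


To find σ⁻¹, swap domain and range:
σ(1) = 4 → σ⁻¹(4) = 1
σ(2) = 1 → σ⁻¹(1) = 2
σ(3) = 2 → σ⁻¹(2) = 3
σ(4) = 3 → σ⁻¹(3) = 4

σ⁻¹ = [2 3 4 1]


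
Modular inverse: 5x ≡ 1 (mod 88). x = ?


Use the extended Euclidean algorithm to write 1 = 5·s + 88·t; then s mod 88 is the inverse.
Euclidean algorithm:
  5 = 0·88 + 5
  88 = 17·5 + 3
  5 = 1·3 + 2
  3 = 1·2 + 1
  2 = 2·1 + 0
gcd(5,88) = 1
Back-substitution gives: 5·(-35) + 88·(2) = 1
So 5⁻¹ ≡ -35 ≡ 53 (mod 88)
Check: 5 × 53 = 265 ≡ 1 (mod 88) ✓

5⁻¹ ≡ 53 (mod 88)


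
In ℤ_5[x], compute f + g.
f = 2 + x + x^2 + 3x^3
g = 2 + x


Add coefficients mod 5:
x^0: 2 + 2 = 4 (mod 5)
x^1: 1 + 1 = 2 (mod 5)
x^2: 1 + 0 = 1 (mod 5)
x^3: 3 + 0 = 3 (mod 5)
Result: 4 + 2x + x^2 + 3x^3

f + g = 4 + 2x + x^2 + 3x^3


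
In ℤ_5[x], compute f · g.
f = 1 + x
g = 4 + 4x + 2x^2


Expand and collect like terms; reduce coefficients mod 5:
x^0: 1·4 = 4 ≡ 4 (mod 5)
x^1: 1·4 + 1·4 = 8 ≡ 3 (mod 5)
x^2: 1·2 + 1·4 = 6 ≡ 1 (mod 5)
x^3: 1·2 = 2 ≡ 2 (mod 5)
Result: 4 + 3x + x^2 + 2x^3

f · g = 4 + 3x + x^2 + 2x^3


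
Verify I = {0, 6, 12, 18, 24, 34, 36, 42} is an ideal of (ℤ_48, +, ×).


Check ideal conditions for I = {0, 6, 12, 18, 24, 34, 36, 42} in ℤ_48:
(1) I is an additive subgroup? No
(2) For r ∈ ℤ_48 and a ∈ I: r·a ∈ I? No  [counterexample: r=2, a=34, r·a mod 48 = 20 ∉ I]

No, I is not an ideal of ℤ_48


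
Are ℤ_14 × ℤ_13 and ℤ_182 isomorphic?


Comparing ℤ_14 × ℤ_13 and ℤ_182:
gcd(14,13) = 1, so ℤ_14 × ℤ_13 ≅ ℤ_182 (CRT)

Yes, ℤ_14 × ℤ_13 ≅ ℤ_182


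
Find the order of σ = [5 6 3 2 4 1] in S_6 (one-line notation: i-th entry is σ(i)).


Cycle decomposition: (1 5 4 2 6)
Cycle lengths: 5
Order = lcm(5) = 5

ord(σ) = 5


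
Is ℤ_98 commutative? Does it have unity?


ℤ_98 is a commutative ring with unity 1; 98 = 2×49 is composite, so 2·49 ≡ 0 gives zero divisors (not an integral domain)
Commutative: Yes
Integral domain: No
Has unity: Yes

ℤ_98: Commutative=Yes, Unity=Yes


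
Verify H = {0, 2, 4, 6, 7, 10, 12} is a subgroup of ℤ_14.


Subgroup test for H = {0, 2, 4, 6, 7, 10, 12} in (ℤ_14, +):
(1) 0 ∈ H? Yes
(2) Closure: for all a,b ∈ H, (a+b) mod 14 ∈ H? No  [counterexample: 2 + 6 = 8 ∉ H]
(3) Inverses: for all a ∈ H, -a mod 14 ∈ H? No

No, H is not a subgroup of ℤ_14


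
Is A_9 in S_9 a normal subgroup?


H = A_9 in S_9
A_9 has index 2 in S_9, and every subgroup of index 2 is normal

Yes, normal subgroup


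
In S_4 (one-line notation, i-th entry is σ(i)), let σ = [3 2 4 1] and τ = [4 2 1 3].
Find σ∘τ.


σ∘τ: apply τ first, then σ
1 →τ 4 →σ 1
2 →τ 2 →σ 2
3 →τ 1 →σ 3
4 →τ 3 →σ 4

σ∘τ = [1 2 3 4]


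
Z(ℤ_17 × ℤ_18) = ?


Z(G) = {g ∈ G | gx = xg for all x ∈ G}
Direct product of abelian groups is abelian, so Z(G) = G

Z(ℤ_17 × ℤ_18) = ℤ_17 × ℤ_18


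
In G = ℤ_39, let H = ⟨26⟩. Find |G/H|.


|⟨26⟩| = n / gcd(26, 39) = 39 / 13 = 3
H is normal (ℤ_39 is abelian).
|G/H| = |G| / |H| = 39 / 3 = 13

|G/H| = 13


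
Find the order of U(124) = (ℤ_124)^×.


U(n) is the group of units mod n; |U(n)| = φ(n)
|U(124)| = φ(124) = 60

|U(124) = (ℤ_124)^×| = 60


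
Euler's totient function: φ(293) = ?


Factor n: 293 = 293
φ(n) = n · ∏(1 - 1/p) over distinct primes p | n
φ(293) = 293 · (1 - 1/293) = 292

φ(293) = 292


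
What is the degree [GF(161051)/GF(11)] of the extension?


GF(161051) = GF(11^5), so the extension degree is 5

[GF(161051)/GF(11)] = 5


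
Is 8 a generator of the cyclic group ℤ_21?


g generates ℤ_n iff gcd(g, n) = 1
gcd(8, 21) = 1
Since gcd = 1, 8 is a generator.

Yes, 8 generates ℤ_21


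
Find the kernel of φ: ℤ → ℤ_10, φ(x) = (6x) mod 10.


Kernel = preimage of identity
ker(φ) = {x ∈ ℤ : 6x ≡ 0 (mod 10)}. gcd(6,10) = 2, so 6x ≡ 0 (mod 10) ⟺ x ≡ 0 (mod 10/2 = 5). Hence ker(φ) = 5ℤ

ker(φ) = 5ℤ


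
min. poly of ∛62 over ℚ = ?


∛62 satisfies x³ - 62 = 0, irreducible over ℚ (no rational root; 62 is not a perfect cube)

Minimal polynomial: x³ - 62


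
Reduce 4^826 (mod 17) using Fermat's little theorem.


Fermat's little theorem: if p is prime and gcd(a,p)=1, then a^(p-1) ≡ 1 (mod p)
p = 17 is prime, gcd(4,17) = 1
Reduce exponent: 826 mod 16 = 10
So 4^826 ≡ 4^10 (mod 17)
4^10 mod 17 = 16

4^826 ≡ 16 (mod 17)


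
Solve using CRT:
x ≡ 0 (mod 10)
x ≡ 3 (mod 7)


m₁ = 10, m₂ = 7, gcd = 1, so CRT applies. M = m₁·m₂ = 70
Let M₁ = M/m₁ = 7, M₂ = M/m₂ = 10
Find y₁ ≡ M₁⁻¹ (mod m₁): 7⁻¹ ≡ 3 (mod 10)
Find y₂ ≡ M₂⁻¹ (mod m₂): 10⁻¹ ≡ 5 (mod 7)
x = a₁·M₁·y₁ + a₂·M₂·y₂ = 0·7·3 + 3·10·5 = 150
Reduce mod 70: x ≡ 10
Check: 10 mod 10 = 0 ✓, 10 mod 7 = 3 ✓

x ≡ 10 (mod 70)


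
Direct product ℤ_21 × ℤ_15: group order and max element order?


|ℤ_21 × ℤ_15| = 21 × 15 = 315
Max element order = lcm(21,15) = 105
Cyclic? No (gcd=3)

|ℤ_21×ℤ_15| = 315, max element order = 105


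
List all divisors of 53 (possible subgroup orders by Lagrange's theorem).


Lagrange's theorem: |H| divides |G|
|G| = 53
Divisors of 53: 1, 53

Possible subgroup orders: {1, 53}


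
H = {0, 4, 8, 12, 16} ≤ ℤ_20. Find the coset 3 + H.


3 + H = {3 + h (mod 20) : h ∈ H}
3+0=3, 3+4=7, 3+8=11, 3+12=15, 3+16=19

3 + H = {3, 7, 11, 15, 19}


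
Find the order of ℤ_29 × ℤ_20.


|A × B| = |A| · |B|
|ℤ_29 × ℤ_20| = 29 × 20 = 580

|ℤ_29 × ℤ_20| = 580


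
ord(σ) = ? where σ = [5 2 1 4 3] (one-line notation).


Cycle decomposition: (1 5 3)
Cycle lengths: 3
Order = lcm(3) = 3

ord(σ) = 3


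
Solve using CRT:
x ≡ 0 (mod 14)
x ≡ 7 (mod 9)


m₁ = 14, m₂ = 9, gcd = 1, so CRT applies. M = m₁·m₂ = 126
Let M₁ = M/m₁ = 9, M₂ = M/m₂ = 14
Find y₁ ≡ M₁⁻¹ (mod m₁): 9⁻¹ ≡ 11 (mod 14)
Find y₂ ≡ M₂⁻¹ (mod m₂): 14⁻¹ ≡ 2 (mod 9)
x = a₁·M₁·y₁ + a₂·M₂·y₂ = 0·9·11 + 7·14·2 = 196
Reduce mod 126: x ≡ 70
Check: 70 mod 14 = 0 ✓, 70 mod 9 = 7 ✓

x ≡ 70 (mod 126)


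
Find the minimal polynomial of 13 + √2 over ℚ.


Let α = 13 + √2. Then α - 13 = √2, so (α - 13)² = 2, giving α² - 26α + 167 = 0. Degree 2 and α ∉ ℚ, so this is the minimal polynomial.

Minimal polynomial: x² - 26x + 167


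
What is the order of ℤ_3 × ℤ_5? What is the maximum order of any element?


|ℤ_3 × ℤ_5| = 3 × 5 = 15
Max element order = lcm(3,5) = 15
Cyclic? Yes (gcd=1)

|ℤ_3×ℤ_5| = 15, max element order = 15


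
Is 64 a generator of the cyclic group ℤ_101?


g generates ℤ_n iff gcd(g, n) = 1
gcd(64, 101) = 1
Since gcd = 1, 64 is a generator.

Yes, 64 generates ℤ_101


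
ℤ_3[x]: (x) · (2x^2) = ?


Expand and collect like terms; reduce coefficients mod 3:
x^0: 0·0 = 0 ≡ 0 (mod 3)
x^1: 0·0 + 1·0 = 0 ≡ 0 (mod 3)
x^2: 0·2 + 1·0 = 0 ≡ 0 (mod 3)
x^3: 1·2 = 2 ≡ 2 (mod 3)
Result: 2x^3

f · g = 2x^3


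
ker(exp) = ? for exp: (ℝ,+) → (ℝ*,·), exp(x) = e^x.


Kernel = preimage of identity
ker(exp) = {x ∈ ℝ | e^x = 1} = {0}

ker(exp) = {0}


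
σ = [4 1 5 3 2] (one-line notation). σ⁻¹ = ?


To find σ⁻¹, swap domain and range:
σ(1) = 4 → σ⁻¹(4) = 1
σ(2) = 1 → σ⁻¹(1) = 2
σ(3) = 5 → σ⁻¹(5) = 3
σ(4) = 3 → σ⁻¹(3) = 4
σ(5) = 2 → σ⁻¹(2) = 5

σ⁻¹ = [2 5 4 1 3]


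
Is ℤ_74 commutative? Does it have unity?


ℤ_74 is a commutative ring with unity 1; 74 = 2×37 is composite, so 2·37 ≡ 0 gives zero divisors (not an integral domain)
Commutative: Yes
Integral domain: No
Has unity: Yes

ℤ_74: Commutative=Yes, Unity=Yes


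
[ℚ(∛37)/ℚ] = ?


∛37 has minimal polynomial x³ - 37 (irreducible over ℚ since 37 is not a perfect cube)

[ℚ(∛37)/ℚ] = 3


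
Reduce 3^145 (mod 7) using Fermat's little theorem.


Fermat's little theorem: if p is prime and gcd(a,p)=1, then a^(p-1) ≡ 1 (mod p)
p = 7 is prime, gcd(3,7) = 1
Reduce exponent: 145 mod 6 = 1
So 3^145 ≡ 3^1 (mod 7)
3^1 mod 7 = 3

3^145 ≡ 3 (mod 7)


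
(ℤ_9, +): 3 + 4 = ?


Operation: addition mod 9
3 + 4 = (a + b) mod 9 with a = 3, b = 4

3 + 4 = 7


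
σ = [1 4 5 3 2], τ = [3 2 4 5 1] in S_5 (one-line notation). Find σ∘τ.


σ∘τ: apply τ first, then σ
1 →τ 3 →σ 5
2 →τ 2 →σ 4
3 →τ 4 →σ 3
4 →τ 5 →σ 2
5 →τ 1 →σ 1

σ∘τ = [5 4 3 2 1]


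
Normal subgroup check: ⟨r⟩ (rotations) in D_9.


H = ⟨r⟩ (rotations) in D_9
The rotation subgroup ⟨r⟩ has index 2 in D_9, so it is normal

Yes, normal subgroup


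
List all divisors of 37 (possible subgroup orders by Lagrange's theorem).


Lagrange's theorem: |H| divides |G|
|G| = 37
Divisors of 37: 1, 37

Possible subgroup orders: {1, 37}


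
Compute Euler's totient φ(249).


Factor n: 249 = 3 × 83
φ(n) = n · ∏(1 - 1/p) over distinct primes p | n
φ(249) = 249 · (1 - 1/3) · (1 - 1/83) = 164

φ(249) = 164


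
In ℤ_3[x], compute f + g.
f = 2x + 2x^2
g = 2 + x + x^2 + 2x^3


Add coefficients mod 3:
x^0: 0 + 2 = 2 (mod 3)
x^1: 2 + 1 = 0 (mod 3)
x^2: 2 + 1 = 0 (mod 3)
x^3: 0 + 2 = 2 (mod 3)
Result: 2 + 2x^3

f + g = 2 + 2x^3


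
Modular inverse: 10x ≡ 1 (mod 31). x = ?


Use the extended Euclidean algorithm to write 1 = 10·s + 31·t; then s mod 31 is the inverse.
Euclidean algorithm:
  10 = 0·31 + 10
  31 = 3·10 + 1
  10 = 10·1 + 0
gcd(10,31) = 1
Back-substitution gives: 10·(-3) + 31·(1) = 1
So 10⁻¹ ≡ -3 ≡ 28 (mod 31)
Check: 10 × 28 = 280 ≡ 1 (mod 31) ✓

10⁻¹ ≡ 28 (mod 31)


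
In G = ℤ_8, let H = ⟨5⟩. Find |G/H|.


|⟨5⟩| = n / gcd(5, 8) = 8 / 1 = 8
H is normal (ℤ_8 is abelian).
|G/H| = |G| / |H| = 8 / 8 = 1

|G/H| = 1


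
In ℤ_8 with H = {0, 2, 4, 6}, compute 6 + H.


6 + H = {6 + h (mod 8) : h ∈ H}
6+0=6, 6+2=0, 6+4=2, 6+6=4
6 + H = {0, 2, 4, 6} = 0 + H

6 + H = {0, 2, 4, 6}


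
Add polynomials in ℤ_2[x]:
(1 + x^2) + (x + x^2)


Add coefficients mod 2:
x^0: 1 + 0 = 1 (mod 2)
x^1: 0 + 1 = 1 (mod 2)
x^2: 1 + 1 = 0 (mod 2)
Result: 1 + x

f + g = 1 + x


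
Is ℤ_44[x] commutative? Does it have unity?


ℤ_44 has zero divisors (2·22 ≡ 0), and these lift to constant zero divisors in ℤ_44[x]; so not an integral domain
Commutative: Yes
Integral domain: No
Has unity: Yes

ℤ_44[x]: Commutative=Yes, Unity=Yes


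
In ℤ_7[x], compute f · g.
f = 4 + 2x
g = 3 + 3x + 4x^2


Expand and collect like terms; reduce coefficients mod 7:
x^0: 4·3 = 12 ≡ 5 (mod 7)
x^1: 4·3 + 2·3 = 18 ≡ 4 (mod 7)
x^2: 4·4 + 2·3 = 22 ≡ 1 (mod 7)
x^3: 2·4 = 8 ≡ 1 (mod 7)
Result: 5 + 4x + x^2 + x^3

f · g = 5 + 4x + x^2 + x^3


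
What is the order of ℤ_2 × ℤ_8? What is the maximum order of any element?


|ℤ_2 × ℤ_8| = 2 × 8 = 16
Max element order = lcm(2,8) = 8
Cyclic? No (gcd=2)

|ℤ_2×ℤ_8| = 16, max element order = 8


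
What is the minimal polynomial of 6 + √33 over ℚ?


Let α = 6 + √33. Then α - 6 = √33, so (α - 6)² = 33, giving α² - 12α + 3 = 0. Degree 2 and α ∉ ℚ, so this is the minimal polynomial.

Minimal polynomial: x² - 12x + 3


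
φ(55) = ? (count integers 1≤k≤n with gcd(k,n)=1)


Factor n: 55 = 5 × 11
φ(n) = n · ∏(1 - 1/p) over distinct primes p | n
φ(55) = 55 · (1 - 1/5) · (1 - 1/11) = 40

φ(55) = 40


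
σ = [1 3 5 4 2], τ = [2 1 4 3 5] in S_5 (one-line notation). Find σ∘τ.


σ∘τ: apply τ first, then σ
1 →τ 2 →σ 3
2 →τ 1 →σ 1
3 →τ 4 →σ 4
4 →τ 3 →σ 5
5 →τ 5 →σ 2

σ∘τ = [3 1 4 5 2]


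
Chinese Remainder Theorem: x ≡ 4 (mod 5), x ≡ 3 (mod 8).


m₁ = 5, m₂ = 8, gcd = 1, so CRT applies. M = m₁·m₂ = 40
Let M₁ = M/m₁ = 8, M₂ = M/m₂ = 5
Find y₁ ≡ M₁⁻¹ (mod m₁): 8⁻¹ ≡ 2 (mod 5)
Find y₂ ≡ M₂⁻¹ (mod m₂): 5⁻¹ ≡ 5 (mod 8)
x = a₁·M₁·y₁ + a₂·M₂·y₂ = 4·8·2 + 3·5·5 = 139
Reduce mod 40: x ≡ 19
Check: 19 mod 5 = 4 ✓, 19 mod 8 = 3 ✓

x ≡ 19 (mod 40)


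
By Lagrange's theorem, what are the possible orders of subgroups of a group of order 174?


Lagrange's theorem: |H| divides |G|
|G| = 174
Divisors of 174: 1, 2, 3, 6, 29, 58, 87, 174

Possible subgroup orders: {1, 2, 3, 6, 29, 58, 87, 174}


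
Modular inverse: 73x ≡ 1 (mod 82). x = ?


Use the extended Euclidean algorithm to write 1 = 73·s + 82·t; then s mod 82 is the inverse.
Euclidean algorithm:
  73 = 0·82 + 73
  82 = 1·73 + 9
  73 = 8·9 + 1
  9 = 9·1 + 0
gcd(73,82) = 1
Back-substitution gives: 73·(9) + 82·(-8) = 1
So 73⁻¹ ≡ 9 ≡ 9 (mod 82)
Check: 73 × 9 = 657 ≡ 1 (mod 82) ✓

73⁻¹ ≡ 9 (mod 82)


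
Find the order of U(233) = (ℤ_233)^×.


U(n) is the group of units mod n; |U(n)| = φ(n)
|U(233)| = φ(233) = 232

|U(233) = (ℤ_233)^×| = 232


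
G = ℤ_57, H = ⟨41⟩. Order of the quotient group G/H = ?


|⟨41⟩| = n / gcd(41, 57) = 57 / 1 = 57
H is normal (ℤ_57 is abelian).
|G/H| = |G| / |H| = 57 / 57 = 1

|G/H| = 1


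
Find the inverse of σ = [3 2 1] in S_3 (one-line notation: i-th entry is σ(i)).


To find σ⁻¹, swap domain and range:
σ(1) = 3 → σ⁻¹(3) = 1
σ(2) = 2 → σ⁻¹(2) = 2
σ(3) = 1 → σ⁻¹(1) = 3

σ⁻¹ = [3 2 1]


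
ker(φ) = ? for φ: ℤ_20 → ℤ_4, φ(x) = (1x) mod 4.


Kernel = preimage of identity
ker(φ) = {x ∈ ℤ_20 : 1x ≡ 0 (mod 4)}. Since 4 | 20, φ is well-defined. The kernel is the cyclic subgroup ⟨4⟩ of ℤ_20 (order 5), i.e. {0, 4, 8, 12, 16}

ker(φ) = {0, 4, 8, 12, 16}


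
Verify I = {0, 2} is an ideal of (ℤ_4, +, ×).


Check ideal conditions for I = {0, 2} in ℤ_4:
(1) I is an additive subgroup? Yes
(2) For r ∈ ℤ_4 and a ∈ I: r·a ∈ I? Yes

Yes, I is an ideal of ℤ_4


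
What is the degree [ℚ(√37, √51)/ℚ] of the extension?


[ℚ(√37,√51):ℚ] = [ℚ(√37,√51):ℚ(√37)]·[ℚ(√37):ℚ] = 2·2 = 4

[ℚ(√37, √51)/ℚ] = 4


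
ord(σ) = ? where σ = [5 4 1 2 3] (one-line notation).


Cycle decomposition: (1 5 3) (2 4)
Cycle lengths: 3, 2
Order = lcm(3, 2) = 6

ord(σ) = 6


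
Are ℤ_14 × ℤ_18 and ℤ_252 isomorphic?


Comparing ℤ_14 × ℤ_18 and ℤ_252:
gcd(14,18) = 2 ≠ 1. Max element order in ℤ_14×ℤ_18 is lcm(14,18) = 126 < 252, so it has no element of order 252

No, ℤ_14 × ℤ_18 ≇ ℤ_252


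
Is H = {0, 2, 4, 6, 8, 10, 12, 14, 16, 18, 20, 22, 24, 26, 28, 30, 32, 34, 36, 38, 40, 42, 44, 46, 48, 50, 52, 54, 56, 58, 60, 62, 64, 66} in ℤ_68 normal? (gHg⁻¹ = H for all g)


H = {0, 2, 4, 6, 8, 10, 12, 14, 16, 18, 20, 22, 24, 26, 28, 30, 32, 34, 36, 38, 40, 42, 44, 46, 48, 50, 52, 54, 56, 58, 60, 62, 64, 66} in ℤ_68
ℤ_68 is abelian; every subgroup of an abelian group is normal

Yes, normal subgroup


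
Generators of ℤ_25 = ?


g generates ℤ_n iff gcd(g,n) = 1
Prime factors of 25: 5
Generators are g ∈ {1,...,24} not divisible by any of these primes.
Generators: {1, 2, 3, 4, 6, 7, 8, 9, 11, 12, 13, 14, 16, 17, 18, 19, 21, 22, 23, 24}
Number of generators = φ(25) = 20

Generators of ℤ_25 = {1, 2, 3, 4, 6, 7, 8, 9, 11, 12, 13, 14, 16, 17, 18, 19, 21, 22, 23, 24}


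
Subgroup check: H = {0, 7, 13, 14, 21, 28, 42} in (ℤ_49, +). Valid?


Subgroup test for H = {0, 7, 13, 14, 21, 28, 42} in (ℤ_49, +):
(1) 0 ∈ H? Yes
(2) Closure: for all a,b ∈ H, (a+b) mod 49 ∈ H? No  [counterexample: 7 + 13 = 20 ∉ H]
(3) Inverses: for all a ∈ H, -a mod 49 ∈ H? No

No, H is not a subgroup of ℤ_49


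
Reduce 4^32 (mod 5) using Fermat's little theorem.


Fermat's little theorem: if p is prime and gcd(a,p)=1, then a^(p-1) ≡ 1 (mod p)
p = 5 is prime, gcd(4,5) = 1
Reduce exponent: 32 mod 4 = 0
So 4^32 ≡ 4^0 (mod 5)
4^0 = 1

4^32 ≡ 1 (mod 5)


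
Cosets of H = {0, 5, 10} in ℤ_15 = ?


H = {0, 5, 10}, |H| = 3
Number of cosets = |G|/|H| = 15/3 = 5
0 + H = {0, 5, 10}
1 + H = {1, 6, 11}
2 + H = {2, 7, 12}
3 + H = {3, 8, 13}
4 + H = {4, 9, 14}

Cosets: 0+H={0,5,10}; 1+H={1,6,11}; 2+H={2,7,12}; 3+H={3,8,13}; 4+H={4,9,14}


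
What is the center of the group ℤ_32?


Z(G) = {g ∈ G | gx = xg for all x ∈ G}
ℤ_32 is abelian, so Z(G) = G

Z(ℤ_32) = ℤ_32


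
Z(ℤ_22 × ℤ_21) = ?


Z(G) = {g ∈ G | gx = xg for all x ∈ G}
Direct product of abelian groups is abelian, so Z(G) = G

Z(ℤ_22 × ℤ_21) = ℤ_22 × ℤ_21


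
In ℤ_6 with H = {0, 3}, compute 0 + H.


0 + H = {0 + h (mod 6) : h ∈ H}
0+0=0, 0+3=3

0 + H = {0, 3}


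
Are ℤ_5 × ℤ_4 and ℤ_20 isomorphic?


Comparing ℤ_5 × ℤ_4 and ℤ_20:
gcd(5,4) = 1, so ℤ_5 × ℤ_4 ≅ ℤ_20 (CRT)

Yes, ℤ_5 × ℤ_4 ≅ ℤ_20


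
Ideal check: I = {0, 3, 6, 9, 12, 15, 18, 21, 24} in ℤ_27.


Check ideal conditions for I = {0, 3, 6, 9, 12, 15, 18, 21, 24} in ℤ_27:
(1) I is an additive subgroup? Yes
(2) For r ∈ ℤ_27 and a ∈ I: r·a ∈ I? Yes

Yes, I is an ideal of ℤ_27


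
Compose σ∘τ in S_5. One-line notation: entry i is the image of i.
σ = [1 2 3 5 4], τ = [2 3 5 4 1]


σ∘τ: apply τ first, then σ
1 →τ 2 →σ 2
2 →τ 3 →σ 3
3 →τ 5 →σ 4
4 →τ 4 →σ 5
5 →τ 1 →σ 1

σ∘τ = [2 3 4 5 1]


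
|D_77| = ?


|D_n| = 2n (n rotations and n reflections)
|D_77| = 2×77 = 154

|D_77| = 154


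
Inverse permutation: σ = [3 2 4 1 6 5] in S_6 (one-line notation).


To find σ⁻¹, swap domain and range:
σ(1) = 3 → σ⁻¹(3) = 1
σ(2) = 2 → σ⁻¹(2) = 2
σ(3) = 4 → σ⁻¹(4) = 3
σ(4) = 1 → σ⁻¹(1) = 4
σ(5) = 6 → σ⁻¹(6) = 5
σ(6) = 5 → σ⁻¹(5) = 6

σ⁻¹ = [4 2 1 3 6 5]


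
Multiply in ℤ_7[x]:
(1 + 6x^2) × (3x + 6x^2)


Expand and collect like terms; reduce coefficients mod 7:
x^0: 1·0 = 0 ≡ 0 (mod 7)
x^1: 1·3 + 0·0 = 3 ≡ 3 (mod 7)
x^2: 1·6 + 0·3 + 6·0 = 6 ≡ 6 (mod 7)
x^3: 0·6 + 6·3 = 18 ≡ 4 (mod 7)
x^4: 6·6 = 36 ≡ 1 (mod 7)
Result: 3x + 6x^2 + 4x^3 + x^4

f · g = 3x + 6x^2 + 4x^3 + x^4


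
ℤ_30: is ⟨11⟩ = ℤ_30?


g generates ℤ_n iff gcd(g, n) = 1
gcd(11, 30) = 1
Since gcd = 1, 11 is a generator.

Yes, 11 generates ℤ_30


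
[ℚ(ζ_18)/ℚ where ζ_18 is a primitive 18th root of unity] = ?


[ℚ(ζ_n):ℚ] = deg Φ_n(x) = φ(n). Here φ(18) = 6

[ℚ(ζ_18)/ℚ where ζ_18 is a primitive 18th root of unity] = 6


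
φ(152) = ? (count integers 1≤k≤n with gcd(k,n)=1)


Factor n: 152 = 2^3 × 19
φ(n) = n · ∏(1 - 1/p) over distinct primes p | n
φ(152) = 152 · (1 - 1/2) · (1 - 1/19) = 72

φ(152) = 72


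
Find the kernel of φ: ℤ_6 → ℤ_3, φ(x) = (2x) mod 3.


Kernel = preimage of identity
ker(φ) = {x ∈ ℤ_6 : 2x ≡ 0 (mod 3)}. Since 3 | 6, φ is well-defined. The kernel is the cyclic subgroup ⟨3⟩ of ℤ_6 (order 2), i.e. {0, 3}

ker(φ) = {0, 3}


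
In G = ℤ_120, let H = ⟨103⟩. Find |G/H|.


|⟨103⟩| = n / gcd(103, 120) = 120 / 1 = 120
H is normal (ℤ_120 is abelian).
|G/H| = |G| / |H| = 120 / 120 = 1

|G/H| = 1


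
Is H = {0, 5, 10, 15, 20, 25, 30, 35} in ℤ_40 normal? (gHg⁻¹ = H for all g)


H = {0, 5, 10, 15, 20, 25, 30, 35} in ℤ_40
ℤ_40 is abelian; every subgroup of an abelian group is normal

Yes, normal subgroup


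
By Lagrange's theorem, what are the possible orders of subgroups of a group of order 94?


Lagrange's theorem: |H| divides |G|
|G| = 94
Divisors of 94: 1, 2, 47, 94

Possible subgroup orders: {1, 2, 47, 94}


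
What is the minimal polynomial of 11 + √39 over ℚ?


Let α = 11 + √39. Then α - 11 = √39, so (α - 11)² = 39, giving α² - 22α + 82 = 0. Degree 2 and α ∉ ℚ, so this is the minimal polynomial.

Minimal polynomial: x² - 22x + 82


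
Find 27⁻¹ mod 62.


Use the extended Euclidean algorithm to write 1 = 27·s + 62·t; then s mod 62 is the inverse.
Euclidean algorithm:
  27 = 0·62 + 27
  62 = 2·27 + 8
  27 = 3·8 + 3
  8 = 2·3 + 2
  3 = 1·2 + 1
  2 = 2·1 + 0
gcd(27,62) = 1
Back-substitution gives: 27·(23) + 62·(-10) = 1
So 27⁻¹ ≡ 23 ≡ 23 (mod 62)
Check: 27 × 23 = 621 ≡ 1 (mod 62) ✓

27⁻¹ ≡ 23 (mod 62)


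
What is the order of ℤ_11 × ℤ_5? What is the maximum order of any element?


|ℤ_11 × ℤ_5| = 11 × 5 = 55
Max element order = lcm(11,5) = 55
Cyclic? Yes (gcd=1)

|ℤ_11×ℤ_5| = 55, max element order = 55


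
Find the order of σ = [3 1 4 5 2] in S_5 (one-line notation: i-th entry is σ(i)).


Cycle decomposition: (1 3 4 5 2)
Cycle lengths: 5
Order = lcm(5) = 5

ord(σ) = 5


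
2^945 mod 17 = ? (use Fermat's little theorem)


Fermat's little theorem: if p is prime and gcd(a,p)=1, then a^(p-1) ≡ 1 (mod p)
p = 17 is prime, gcd(2,17) = 1
Reduce exponent: 945 mod 16 = 1
So 2^945 ≡ 2^1 (mod 17)
2^1 mod 17 = 2

2^945 ≡ 2 (mod 17)


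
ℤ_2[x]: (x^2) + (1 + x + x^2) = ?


Add coefficients mod 2:
x^0: 0 + 1 = 1 (mod 2)
x^1: 0 + 1 = 1 (mod 2)
x^2: 1 + 1 = 0 (mod 2)
Result: 1 + x

f + g = 1 + x


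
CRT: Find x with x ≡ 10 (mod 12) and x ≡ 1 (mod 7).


m₁ = 12, m₂ = 7, gcd = 1, so CRT applies. M = m₁·m₂ = 84
Let M₁ = M/m₁ = 7, M₂ = M/m₂ = 12
Find y₁ ≡ M₁⁻¹ (mod m₁): 7⁻¹ ≡ 7 (mod 12)
Find y₂ ≡ M₂⁻¹ (mod m₂): 12⁻¹ ≡ 3 (mod 7)
x = a₁·M₁·y₁ + a₂·M₂·y₂ = 10·7·7 + 1·12·3 = 526
Reduce mod 84: x ≡ 22
Check: 22 mod 12 = 10 ✓, 22 mod 7 = 1 ✓

x ≡ 22 (mod 84)


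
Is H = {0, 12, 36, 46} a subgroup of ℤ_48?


Subgroup test for H = {0, 12, 36, 46} in (ℤ_48, +):
(1) 0 ∈ H? Yes
(2) Closure: for all a,b ∈ H, (a+b) mod 48 ∈ H? No  [counterexample: 12 + 12 = 24 ∉ H]
(3) Inverses: for all a ∈ H, -a mod 48 ∈ H? No

No, H is not a subgroup of ℤ_48


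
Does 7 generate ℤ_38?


g generates ℤ_n iff gcd(g, n) = 1
gcd(7, 38) = 1
Since gcd = 1, 7 is a generator.

Yes, 7 generates ℤ_38


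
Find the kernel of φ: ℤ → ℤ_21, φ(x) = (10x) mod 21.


Kernel = preimage of identity
ker(φ) = {x ∈ ℤ : 10x ≡ 0 (mod 21)}. gcd(10,21) = 1, so 10x ≡ 0 (mod 21) ⟺ x ≡ 0 (mod 21/1 = 21). Hence ker(φ) = 21ℤ

ker(φ) = 21ℤ


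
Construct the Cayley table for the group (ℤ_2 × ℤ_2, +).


Elements: {(0,0), (0,1), (1,0), (1,1)}
Operation: componentwise addition mod (2, 2)
Entry (a, b) = ((a₁+b₁) mod 2, (a₂+b₂) mod 2)

Cayley table:
      | (0,0) | (0,1) | (1,0) | (1,1)
(0,0) | (0,0) | (0,1) | (1,0) | (1,1)
(0,1) | (0,1) | (0,0) | (1,1) | (1,0)
(1,0) | (1,0) | (1,1) | (0,0) | (0,1)
(1,1) | (1,1) | (1,0) | (0,1) | (0,0)


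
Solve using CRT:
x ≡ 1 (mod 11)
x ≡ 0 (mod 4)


m₁ = 11, m₂ = 4, gcd = 1, so CRT applies. M = m₁·m₂ = 44
Let M₁ = M/m₁ = 4, M₂ = M/m₂ = 11
Find y₁ ≡ M₁⁻¹ (mod m₁): 4⁻¹ ≡ 3 (mod 11)
Find y₂ ≡ M₂⁻¹ (mod m₂): 11⁻¹ ≡ 3 (mod 4)
x = a₁·M₁·y₁ + a₂·M₂·y₂ = 1·4·3 + 0·11·3 = 12
Reduce mod 44: x ≡ 12
Check: 12 mod 11 = 1 ✓, 12 mod 4 = 0 ✓

x ≡ 12 (mod 44)


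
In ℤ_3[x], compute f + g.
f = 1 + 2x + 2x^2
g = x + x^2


Add coefficients mod 3:
x^0: 1 + 0 = 1 (mod 3)
x^1: 2 + 1 = 0 (mod 3)
x^2: 2 + 1 = 0 (mod 3)
Result: 1

f + g = 1


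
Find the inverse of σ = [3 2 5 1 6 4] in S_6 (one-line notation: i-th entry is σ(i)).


To find σ⁻¹, swap domain and range:
σ(1) = 3 → σ⁻¹(3) = 1
σ(2) = 2 → σ⁻¹(2) = 2
σ(3) = 5 → σ⁻¹(5) = 3
σ(4) = 1 → σ⁻¹(1) = 4
σ(5) = 6 → σ⁻¹(6) = 5
σ(6) = 4 → σ⁻¹(4) = 6

σ⁻¹ = [4 2 1 6 3 5]


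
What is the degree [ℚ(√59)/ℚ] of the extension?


√59 has minimal polynomial x² - 59 (irreducible over ℚ since 59 is squarefree)

[ℚ(√59)/ℚ] = 2


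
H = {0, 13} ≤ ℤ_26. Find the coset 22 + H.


22 + H = {22 + h (mod 26) : h ∈ H}
22+0=22, 22+13=9
22 + H = {9, 22} = 9 + H

22 + H = {9, 22}


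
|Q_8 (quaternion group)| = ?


Q_8 = {±1, ±i, ±j, ±k}
|Q_8| = 8

|Q_8 (quaternion group)| = 8


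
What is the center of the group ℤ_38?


Z(G) = {g ∈ G | gx = xg for all x ∈ G}
ℤ_38 is abelian, so Z(G) = G

Z(ℤ_38) = ℤ_38


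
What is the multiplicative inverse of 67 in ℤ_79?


Use the extended Euclidean algorithm to write 1 = 67·s + 79·t; then s mod 79 is the inverse.
Euclidean algorithm:
  67 = 0·79 + 67
  79 = 1·67 + 12
  67 = 5·12 + 7
  12 = 1·7 + 5
  7 = 1·5 + 2
  5 = 2·2 + 1
  2 = 2·1 + 0
gcd(67,79) = 1
Back-substitution gives: 67·(-33) + 79·(28) = 1
So 67⁻¹ ≡ -33 ≡ 46 (mod 79)
Check: 67 × 46 = 3082 ≡ 1 (mod 79) ✓

67⁻¹ ≡ 46 (mod 79)


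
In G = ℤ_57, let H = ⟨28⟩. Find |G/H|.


|⟨28⟩| = n / gcd(28, 57) = 57 / 1 = 57
H is normal (ℤ_57 is abelian).
|G/H| = |G| / |H| = 57 / 57 = 1

|G/H| = 1


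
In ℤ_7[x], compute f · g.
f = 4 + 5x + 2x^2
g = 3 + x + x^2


Expand and collect like terms; reduce coefficients mod 7:
x^0: 4·3 = 12 ≡ 5 (mod 7)
x^1: 4·1 + 5·3 = 19 ≡ 5 (mod 7)
x^2: 4·1 + 5·1 + 2·3 = 15 ≡ 1 (mod 7)
x^3: 5·1 + 2·1 = 7 ≡ 0 (mod 7)
x^4: 2·1 = 2 ≡ 2 (mod 7)
Result: 5 + 5x + x^2 + 2x^4

f · g = 5 + 5x + x^2 + 2x^4


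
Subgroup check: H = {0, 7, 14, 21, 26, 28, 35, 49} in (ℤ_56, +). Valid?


Subgroup test for H = {0, 7, 14, 21, 26, 28, 35, 49} in (ℤ_56, +):
(1) 0 ∈ H? Yes
(2) Closure: for all a,b ∈ H, (a+b) mod 56 ∈ H? No  [counterexample: 7 + 26 = 33 ∉ H]
(3) Inverses: for all a ∈ H, -a mod 56 ∈ H? No

No, H is not a subgroup of ℤ_56


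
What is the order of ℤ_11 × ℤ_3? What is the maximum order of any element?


|ℤ_11 × ℤ_3| = 11 × 3 = 33
Max element order = lcm(11,3) = 33
Cyclic? Yes (gcd=1)

|ℤ_11×ℤ_3| = 33, max element order = 33


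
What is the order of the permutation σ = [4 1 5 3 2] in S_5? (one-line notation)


Cycle decomposition: (1 4 3 5 2)
Cycle lengths: 5
Order = lcm(5) = 5

ord(σ) = 5


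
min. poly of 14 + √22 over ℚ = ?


Let α = 14 + √22. Then α - 14 = √22, so (α - 14)² = 22, giving α² - 28α + 174 = 0. Degree 2 and α ∉ ℚ, so this is the minimal polynomial.

Minimal polynomial: x² - 28x + 174


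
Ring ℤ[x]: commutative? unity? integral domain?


Polynomial ring over ℤ (an integral domain) is a commutative integral domain with unity 1
Commutative: Yes
Integral domain: Yes
Has unity: Yes

ℤ[x]: Commutative=Yes, Unity=Yes


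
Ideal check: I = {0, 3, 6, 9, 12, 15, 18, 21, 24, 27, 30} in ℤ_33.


Check ideal conditions for I = {0, 3, 6, 9, 12, 15, 18, 21, 24, 27, 30} in ℤ_33:
(1) I is an additive subgroup? Yes
(2) For r ∈ ℤ_33 and a ∈ I: r·a ∈ I? Yes

Yes, I is an ideal of ℤ_33


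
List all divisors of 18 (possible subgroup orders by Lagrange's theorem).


Lagrange's theorem: |H| divides |G|
|G| = 18
Divisors of 18: 1, 2, 3, 6, 9, 18

Possible subgroup orders: {1, 2, 3, 6, 9, 18}


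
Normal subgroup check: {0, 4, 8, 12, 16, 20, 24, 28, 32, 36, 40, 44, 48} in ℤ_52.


H = {0, 4, 8, 12, 16, 20, 24, 28, 32, 36, 40, 44, 48} in ℤ_52
ℤ_52 is abelian; every subgroup of an abelian group is normal

Yes, normal subgroup


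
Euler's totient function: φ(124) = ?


Factor n: 124 = 2^2 × 31
φ(n) = n · ∏(1 - 1/p) over distinct primes p | n
φ(124) = 124 · (1 - 1/2) · (1 - 1/31) = 60

φ(124) = 60


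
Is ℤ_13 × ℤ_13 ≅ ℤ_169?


Comparing ℤ_13 × ℤ_13 and ℤ_169:
gcd(13,13) = 13 ≠ 1. Max element order in ℤ_13×ℤ_13 is lcm(13,13) = 13 < 169, so it has no element of order 169

No, ℤ_13 × ℤ_13 ≇ ℤ_169


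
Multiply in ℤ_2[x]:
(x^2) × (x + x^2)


Expand and collect like terms; reduce coefficients mod 2:
x^0: 0·0 = 0 ≡ 0 (mod 2)
x^1: 0·1 + 0·0 = 0 ≡ 0 (mod 2)
x^2: 0·1 + 0·1 + 1·0 = 0 ≡ 0 (mod 2)
x^3: 0·1 + 1·1 = 1 ≡ 1 (mod 2)
x^4: 1·1 = 1 ≡ 1 (mod 2)
Result: x^3 + x^4

f · g = x^3 + x^4


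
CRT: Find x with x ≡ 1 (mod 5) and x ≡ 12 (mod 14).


m₁ = 5, m₂ = 14, gcd = 1, so CRT applies. M = m₁·m₂ = 70
Let M₁ = M/m₁ = 14, M₂ = M/m₂ = 5
Find y₁ ≡ M₁⁻¹ (mod m₁): 14⁻¹ ≡ 4 (mod 5)
Find y₂ ≡ M₂⁻¹ (mod m₂): 5⁻¹ ≡ 3 (mod 14)
x = a₁·M₁·y₁ + a₂·M₂·y₂ = 1·14·4 + 12·5·3 = 236
Reduce mod 70: x ≡ 26
Check: 26 mod 5 = 1 ✓, 26 mod 14 = 12 ✓

x ≡ 26 (mod 70)


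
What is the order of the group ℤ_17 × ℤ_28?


|A × B| = |A| · |B|
|ℤ_17 × ℤ_28| = 17 × 28 = 476

|ℤ_17 × ℤ_28| = 476


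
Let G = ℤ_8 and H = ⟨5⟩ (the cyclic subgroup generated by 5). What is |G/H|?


|⟨5⟩| = n / gcd(5, 8) = 8 / 1 = 8
H is normal (ℤ_8 is abelian).
|G/H| = |G| / |H| = 8 / 8 = 1

|G/H| = 1


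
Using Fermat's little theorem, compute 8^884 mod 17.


Fermat's little theorem: if p is prime and gcd(a,p)=1, then a^(p-1) ≡ 1 (mod p)
p = 17 is prime, gcd(8,17) = 1
Reduce exponent: 884 mod 16 = 4
So 8^884 ≡ 8^4 (mod 17)
8^4 mod 17 = 16

8^884 ≡ 16 (mod 17)


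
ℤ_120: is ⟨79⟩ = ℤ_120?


g generates ℤ_n iff gcd(g, n) = 1
gcd(79, 120) = 1
Since gcd = 1, 79 is a generator.

Yes, 79 generates ℤ_120


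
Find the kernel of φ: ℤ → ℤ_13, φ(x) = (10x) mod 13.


Kernel = preimage of identity
ker(φ) = {x ∈ ℤ : 10x ≡ 0 (mod 13)}. gcd(10,13) = 1, so 10x ≡ 0 (mod 13) ⟺ x ≡ 0 (mod 13/1 = 13). Hence ker(φ) = 13ℤ

ker(φ) = 13ℤ


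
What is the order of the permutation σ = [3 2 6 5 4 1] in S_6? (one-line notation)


Cycle decomposition: (1 3 6) (4 5)
Cycle lengths: 3, 2
Order = lcm(3, 2) = 6

ord(σ) = 6


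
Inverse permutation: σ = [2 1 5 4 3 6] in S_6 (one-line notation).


To find σ⁻¹, swap domain and range:
σ(1) = 2 → σ⁻¹(2) = 1
σ(2) = 1 → σ⁻¹(1) = 2
σ(3) = 5 → σ⁻¹(5) = 3
σ(4) = 4 → σ⁻¹(4) = 4
σ(5) = 3 → σ⁻¹(3) = 5
σ(6) = 6 → σ⁻¹(6) = 6

σ⁻¹ = [2 1 5 4 3 6]


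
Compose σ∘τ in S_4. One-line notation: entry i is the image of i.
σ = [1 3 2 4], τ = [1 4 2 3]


σ∘τ: apply τ first, then σ
1 →τ 1 →σ 1
2 →τ 4 →σ 4
3 →τ 2 →σ 3
4 →τ 3 →σ 2

σ∘τ = [1 4 3 2]


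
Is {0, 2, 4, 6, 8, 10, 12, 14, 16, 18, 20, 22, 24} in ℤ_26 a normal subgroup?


H = {0, 2, 4, 6, 8, 10, 12, 14, 16, 18, 20, 22, 24} in ℤ_26
ℤ_26 is abelian; every subgroup of an abelian group is normal

Yes, normal subgroup


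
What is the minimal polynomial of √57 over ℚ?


√57 satisfies x² - 57 = 0, irreducible over ℚ since 57 is squarefree

Minimal polynomial: x² - 57


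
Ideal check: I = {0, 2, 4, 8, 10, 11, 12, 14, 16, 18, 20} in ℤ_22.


Check ideal conditions for I = {0, 2, 4, 8, 10, 11, 12, 14, 16, 18, 20} in ℤ_22:
(1) I is an additive subgroup? No
(2) For r ∈ ℤ_22 and a ∈ I: r·a ∈ I? No  [counterexample: r=2, a=14, r·a mod 22 = 6 ∉ I]

No, I is not an ideal of ℤ_22


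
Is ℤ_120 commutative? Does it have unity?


ℤ_120 is a commutative ring with unity 1; 120 = 2×60 is composite, so 2·60 ≡ 0 gives zero divisors (not an integral domain)
Commutative: Yes
Integral domain: No
Has unity: Yes

ℤ_120: Commutative=Yes, Unity=Yes


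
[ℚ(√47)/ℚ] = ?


√47 has minimal polynomial x² - 47 (irreducible over ℚ since 47 is squarefree)

[ℚ(√47)/ℚ] = 2
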